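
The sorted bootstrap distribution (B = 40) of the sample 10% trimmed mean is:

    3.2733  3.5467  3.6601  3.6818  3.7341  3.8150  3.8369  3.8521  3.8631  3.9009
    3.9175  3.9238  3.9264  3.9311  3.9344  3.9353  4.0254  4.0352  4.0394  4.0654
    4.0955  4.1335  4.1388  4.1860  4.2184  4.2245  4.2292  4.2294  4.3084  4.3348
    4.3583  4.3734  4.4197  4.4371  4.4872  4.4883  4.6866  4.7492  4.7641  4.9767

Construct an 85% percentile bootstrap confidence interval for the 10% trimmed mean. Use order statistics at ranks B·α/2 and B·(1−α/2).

α = 0.15; lower rank = 40 × 0.075 = 3; upper rank = 40 × 0.925 = 37.
The 3rd smallest replicate is 3.6601; the 37th is 4.6866.

(3.6601, 4.6866)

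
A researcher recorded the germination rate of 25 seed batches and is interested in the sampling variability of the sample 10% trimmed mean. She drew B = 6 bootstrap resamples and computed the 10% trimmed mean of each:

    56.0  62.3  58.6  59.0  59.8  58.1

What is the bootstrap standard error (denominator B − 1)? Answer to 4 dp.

Bootstrap SE is the standard deviation of the 6 replicate 10% trimmed means.
Mean of replicates: (56.0 + 62.3 + 58.6 + 59.0 + 59.8 + 58.1) / 6 = 353.80000 / 6 = 58.96667
Sum of squared deviations: (−2.96667)² + (+3.33333)² + (−0.36667)² + (+0.03333)² + (+0.83333)² + (−0.86667)² = 21.49333
Variance = 21.49333 / 5 = 4.29867
SE* = √4.29867

SE* = 2.0733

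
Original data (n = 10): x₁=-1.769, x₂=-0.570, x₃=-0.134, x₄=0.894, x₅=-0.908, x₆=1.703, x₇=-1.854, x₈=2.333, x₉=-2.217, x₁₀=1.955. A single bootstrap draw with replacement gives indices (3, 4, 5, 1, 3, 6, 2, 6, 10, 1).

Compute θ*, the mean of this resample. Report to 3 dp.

Resample values: -0.134, 0.894, -0.908, -1.769, -0.134, 1.703, -0.570, 1.703, 1.955, -1.769.
Mean = ((-0.134) + 0.894 + (-0.908) + (-1.769) + (-0.134) + 1.703 + (-0.570) + 1.703 + 1.955 + (-1.769)) / 10 = 0.9710 / 10 = 0.097

θ* = 0.097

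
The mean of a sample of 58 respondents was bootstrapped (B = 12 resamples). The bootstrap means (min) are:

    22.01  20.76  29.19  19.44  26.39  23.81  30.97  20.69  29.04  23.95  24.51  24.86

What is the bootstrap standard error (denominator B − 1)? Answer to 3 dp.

SE* = 3.681

Bootstrap SE is the standard deviation of the 12 replicate means.
Mean of replicates: (22.01 + 20.76 + 29.19 + 19.44 + 26.39 + 23.81 + 30.97 + 20.69 + 29.04 + 23.95 + 24.51 + 24.86) / 12 = 295.6200 / 12 = 24.6350
Sum of squared deviations: (−2.6250)² + (−3.8750)² + (+4.5550)² + (−5.1950)² + (+1.7550)² + (−0.8250)² + (+6.3350)² + (−3.9450)² + (+4.4050)² + (−0.6850)² + (−0.1250)² + (+0.2250)² = 149.0377
Variance = 149.0377 / 11 = 13.5489
SE* = √13.5489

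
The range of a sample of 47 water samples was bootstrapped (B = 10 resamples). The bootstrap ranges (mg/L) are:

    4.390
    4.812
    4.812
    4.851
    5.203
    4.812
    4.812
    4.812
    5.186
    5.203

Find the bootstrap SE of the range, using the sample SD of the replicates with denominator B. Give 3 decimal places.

SE* = 0.238

Bootstrap SE is the standard deviation of the 10 replicate ranges.
Mean of replicates: (4.390 + 4.812 + 4.812 + 4.851 + 5.203 + 4.812 + 4.812 + 4.812 + 5.186 + 5.203) / 10 = 48.8930 / 10 = 4.8893
Sum of squared deviations: (−0.4993)² + (−0.0773)² + (−0.0773)² + (−0.0383)² + (+0.3137)² + (−0.0773)² + (−0.0773)² + (−0.0773)² + (+0.2967)² + (+0.3137)² = 0.5655
Variance = 0.5655 / 10 = 0.0565
SE* = √0.0565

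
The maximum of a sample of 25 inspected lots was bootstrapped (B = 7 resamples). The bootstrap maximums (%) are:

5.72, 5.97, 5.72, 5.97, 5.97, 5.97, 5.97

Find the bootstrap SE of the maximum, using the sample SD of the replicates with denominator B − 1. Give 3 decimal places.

Bootstrap SE is the standard deviation of the 7 replicate maximums.
Mean of replicates: (5.72 + 5.97 + 5.72 + 5.97 + 5.97 + 5.97 + 5.97) / 7 = 41.2900 / 7 = 5.8986
Sum of squared deviations: (−0.1786)² + (+0.0714)² + (−0.1786)² + (+0.0714)² + (+0.0714)² + (+0.0714)² + (+0.0714)² = 0.0893
Variance = 0.0893 / 6 = 0.0149
SE* = √0.0149

SE* = 0.122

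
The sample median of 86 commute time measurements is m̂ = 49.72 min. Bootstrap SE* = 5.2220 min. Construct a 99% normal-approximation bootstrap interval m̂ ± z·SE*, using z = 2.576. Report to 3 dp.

Margin = 2.576 × 5.2220 = 13.4519
Interval: 49.72 ± 13.4519

(36.268, 63.172)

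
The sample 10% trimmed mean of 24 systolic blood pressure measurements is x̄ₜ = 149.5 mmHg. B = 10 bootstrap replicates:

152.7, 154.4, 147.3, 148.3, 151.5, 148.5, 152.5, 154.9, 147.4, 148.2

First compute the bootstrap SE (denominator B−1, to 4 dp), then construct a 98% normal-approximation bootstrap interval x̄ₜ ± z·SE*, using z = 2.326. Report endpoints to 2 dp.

Mean of replicates = 150.5700; sum of squared deviations = 78.3410; SE* = √(78.3410/9) = 2.9503
Margin = 2.326 × 2.9503 = 6.862
Interval: 149.5 ± 6.862

(142.64, 156.36)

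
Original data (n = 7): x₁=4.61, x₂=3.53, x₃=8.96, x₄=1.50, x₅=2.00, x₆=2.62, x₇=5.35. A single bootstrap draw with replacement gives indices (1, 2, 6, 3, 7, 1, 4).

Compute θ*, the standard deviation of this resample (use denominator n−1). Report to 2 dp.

θ* = 2.38

Resample values: 4.61, 3.53, 2.62, 8.96, 5.35, 4.61, 1.50.
Mean = 4.4543; sum of squared deviations = 34.0990
s² = 34.0990 / 6 = 5.6832
s = √5.6832 = 2.38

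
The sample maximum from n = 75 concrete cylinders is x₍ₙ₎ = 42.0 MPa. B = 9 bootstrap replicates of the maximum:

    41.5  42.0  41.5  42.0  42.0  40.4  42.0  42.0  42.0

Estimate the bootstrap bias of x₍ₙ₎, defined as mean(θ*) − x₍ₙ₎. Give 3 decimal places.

mean(θ*) = (41.5 + 42.0 + 41.5 + 42.0 + 42.0 + 40.4 + 42.0 + 42.0 + 42.0) / 9 = 41.7111
bias = 41.7111 − 42.0

bias = −0.289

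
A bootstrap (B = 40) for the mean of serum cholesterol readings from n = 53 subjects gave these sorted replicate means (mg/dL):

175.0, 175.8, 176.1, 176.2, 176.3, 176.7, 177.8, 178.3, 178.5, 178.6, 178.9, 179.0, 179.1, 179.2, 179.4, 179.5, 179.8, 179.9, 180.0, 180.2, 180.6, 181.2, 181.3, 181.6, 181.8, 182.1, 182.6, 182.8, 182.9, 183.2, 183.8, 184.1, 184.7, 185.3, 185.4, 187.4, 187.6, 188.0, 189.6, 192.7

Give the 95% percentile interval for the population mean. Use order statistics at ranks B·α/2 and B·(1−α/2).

(175.0, 189.6)

α = 0.05; lower rank = 40 × 0.025 = 1; upper rank = 40 × 0.975 = 39.
The 1st smallest replicate is 175.0; the 39th is 189.6.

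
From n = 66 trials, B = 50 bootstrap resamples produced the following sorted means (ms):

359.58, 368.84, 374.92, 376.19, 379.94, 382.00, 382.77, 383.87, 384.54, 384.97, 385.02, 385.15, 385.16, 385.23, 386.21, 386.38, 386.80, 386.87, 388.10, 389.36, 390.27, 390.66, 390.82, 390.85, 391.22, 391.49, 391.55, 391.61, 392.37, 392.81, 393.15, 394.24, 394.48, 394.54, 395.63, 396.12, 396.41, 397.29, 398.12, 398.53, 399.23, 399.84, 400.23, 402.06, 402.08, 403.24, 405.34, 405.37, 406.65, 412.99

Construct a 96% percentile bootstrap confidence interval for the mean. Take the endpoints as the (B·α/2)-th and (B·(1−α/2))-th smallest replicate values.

α = 0.04; lower rank = 50 × 0.020 = 1; upper rank = 50 × 0.980 = 49.
The 1st smallest replicate is 359.58; the 49th is 406.65.

(359.58, 406.65)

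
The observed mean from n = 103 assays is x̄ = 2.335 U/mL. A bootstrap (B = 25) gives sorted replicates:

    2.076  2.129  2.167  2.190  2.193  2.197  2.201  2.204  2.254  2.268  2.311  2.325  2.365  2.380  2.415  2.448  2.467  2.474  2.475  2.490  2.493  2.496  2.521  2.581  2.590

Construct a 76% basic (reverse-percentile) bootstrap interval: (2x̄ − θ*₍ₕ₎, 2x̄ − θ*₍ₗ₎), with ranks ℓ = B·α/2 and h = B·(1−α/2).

(2.174, 2.503)

Percentile endpoints at ranks 3 and 22: θ*₍3₎ = 2.167, θ*₍22₎ = 2.496.
Basic interval reflects these around x̄:
  lower = 2 × 2.335 − 2.496 = 2.174
  upper = 2 × 2.335 − 2.167 = 2.503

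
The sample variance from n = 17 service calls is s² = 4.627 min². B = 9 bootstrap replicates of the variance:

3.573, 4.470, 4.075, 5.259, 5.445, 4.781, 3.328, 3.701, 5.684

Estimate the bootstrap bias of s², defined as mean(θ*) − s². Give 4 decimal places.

bias = −0.1474

mean(θ*) = (3.573 + 4.470 + 4.075 + 5.259 + 5.445 + 4.781 + 3.328 + 3.701 + 5.684) / 9 = 4.47956
bias = 4.47956 − 4.627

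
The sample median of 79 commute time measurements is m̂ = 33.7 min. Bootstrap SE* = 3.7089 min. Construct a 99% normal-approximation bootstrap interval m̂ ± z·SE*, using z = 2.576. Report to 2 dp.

(24.15, 43.25)

Margin = 2.576 × 3.7089 = 9.554
Interval: 33.7 ± 9.554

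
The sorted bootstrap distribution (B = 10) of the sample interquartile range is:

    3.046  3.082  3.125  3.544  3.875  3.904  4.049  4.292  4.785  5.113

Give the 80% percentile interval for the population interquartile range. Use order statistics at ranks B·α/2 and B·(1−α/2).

α = 0.20; lower rank = 10 × 0.100 = 1; upper rank = 10 × 0.900 = 9.
The 1st smallest replicate is 3.046; the 9th is 4.785.

(3.046, 4.785)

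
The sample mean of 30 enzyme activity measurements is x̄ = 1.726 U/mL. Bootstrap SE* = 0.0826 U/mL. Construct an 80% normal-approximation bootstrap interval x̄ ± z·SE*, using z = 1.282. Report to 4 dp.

(1.6201, 1.8319)

Margin = 1.282 × 0.0826 = 0.10589
Interval: 1.726 ± 0.10589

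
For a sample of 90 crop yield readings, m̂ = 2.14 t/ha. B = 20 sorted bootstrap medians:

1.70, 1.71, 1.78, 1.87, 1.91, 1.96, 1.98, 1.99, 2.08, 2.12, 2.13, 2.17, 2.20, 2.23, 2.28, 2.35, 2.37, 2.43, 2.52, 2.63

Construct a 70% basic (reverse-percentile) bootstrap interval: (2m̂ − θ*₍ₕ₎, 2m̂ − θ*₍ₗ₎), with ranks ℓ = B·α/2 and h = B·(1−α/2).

Percentile endpoints at ranks 3 and 17: θ*₍3₎ = 1.78, θ*₍17₎ = 2.37.
Basic interval reflects these around m̂:
  lower = 2 × 2.14 − 2.37 = 1.91
  upper = 2 × 2.14 − 1.78 = 2.50

(1.91, 2.50)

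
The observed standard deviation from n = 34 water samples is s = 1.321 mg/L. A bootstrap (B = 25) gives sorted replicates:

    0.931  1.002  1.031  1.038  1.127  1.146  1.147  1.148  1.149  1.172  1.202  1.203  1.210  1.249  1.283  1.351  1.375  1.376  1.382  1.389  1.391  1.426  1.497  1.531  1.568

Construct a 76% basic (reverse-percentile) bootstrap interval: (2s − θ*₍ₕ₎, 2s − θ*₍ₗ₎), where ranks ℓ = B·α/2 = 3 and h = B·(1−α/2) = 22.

(1.216, 1.611)

Percentile endpoints at ranks 3 and 22: θ*₍3₎ = 1.031, θ*₍22₎ = 1.426.
Basic interval reflects these around s:
  lower = 2 × 1.321 − 1.426 = 1.216
  upper = 2 × 1.321 − 1.031 = 1.611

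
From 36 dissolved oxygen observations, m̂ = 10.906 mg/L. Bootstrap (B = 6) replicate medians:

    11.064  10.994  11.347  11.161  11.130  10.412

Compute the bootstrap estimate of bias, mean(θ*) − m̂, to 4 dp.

bias = +0.1120

mean(θ*) = (11.064 + 10.994 + 11.347 + 11.161 + 11.130 + 10.412) / 6 = 11.01800
bias = 11.01800 − 10.906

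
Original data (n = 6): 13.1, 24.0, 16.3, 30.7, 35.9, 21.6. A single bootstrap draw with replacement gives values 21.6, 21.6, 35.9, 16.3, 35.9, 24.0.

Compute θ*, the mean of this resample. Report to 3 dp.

Mean = (21.6 + 21.6 + 35.9 + 16.3 + 35.9 + 24.0) / 6 = 155.30 / 6 = 25.883

θ* = 25.883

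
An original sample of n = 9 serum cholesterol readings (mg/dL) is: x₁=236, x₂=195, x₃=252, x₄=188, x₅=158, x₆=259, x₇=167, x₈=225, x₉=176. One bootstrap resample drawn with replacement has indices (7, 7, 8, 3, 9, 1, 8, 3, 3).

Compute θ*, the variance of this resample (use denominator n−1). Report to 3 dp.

θ* = 1355.611

Resample values: 167, 167, 225, 252, 176, 236, 225, 252, 252.
Mean = 216.8889; sum of squared deviations = 10844.8889
s² = 10844.8889 / 8 = 1355.6111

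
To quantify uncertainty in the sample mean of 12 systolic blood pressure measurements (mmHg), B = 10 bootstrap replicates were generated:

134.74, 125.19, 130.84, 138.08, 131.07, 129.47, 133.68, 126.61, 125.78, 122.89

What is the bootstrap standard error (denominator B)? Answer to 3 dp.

SE* = 4.540

Bootstrap SE is the standard deviation of the 10 replicate means.
Mean of replicates: (134.74 + 125.19 + 130.84 + 138.08 + 131.07 + 129.47 + 133.68 + 126.61 + 125.78 + 122.89) / 10 = 1298.3500 / 10 = 129.8350
Sum of squared deviations: (+4.9050)² + (−4.6450)² + (+1.0050)² + (+8.2450)² + (+1.2350)² + (−0.3650)² + (+3.8450)² + (−3.2250)² + (−4.0550)² + (−6.9450)² = 206.1443
Variance = 206.1443 / 10 = 20.6144
SE* = √20.6144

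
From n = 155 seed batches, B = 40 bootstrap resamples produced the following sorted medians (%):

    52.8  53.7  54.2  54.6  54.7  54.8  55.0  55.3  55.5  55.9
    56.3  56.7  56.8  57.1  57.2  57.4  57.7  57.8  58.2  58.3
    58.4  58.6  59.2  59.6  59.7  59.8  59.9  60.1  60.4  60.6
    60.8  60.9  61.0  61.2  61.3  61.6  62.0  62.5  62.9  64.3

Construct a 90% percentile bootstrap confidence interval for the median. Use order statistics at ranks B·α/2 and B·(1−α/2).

α = 0.10; lower rank = 40 × 0.050 = 2; upper rank = 40 × 0.950 = 38.
The 2nd smallest replicate is 53.7; the 38th is 62.5.

(53.7, 62.5)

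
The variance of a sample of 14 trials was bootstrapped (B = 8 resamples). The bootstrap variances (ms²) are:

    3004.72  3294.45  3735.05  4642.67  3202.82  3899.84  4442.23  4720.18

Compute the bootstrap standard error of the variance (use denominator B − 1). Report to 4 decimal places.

SE* = 675.2174

Bootstrap SE is the standard deviation of the 8 replicate variances.
Mean of replicates: (3004.72 + 3294.45 + 3735.05 + 4642.67 + 3202.82 + 3899.84 + 4442.23 + 4720.18) / 8 = 30941.96000 / 8 = 3867.74500
Sum of squared deviations: (−863.02500)² + (−573.29500)² + (−132.69500)² + (+774.92500)² + (−664.92500)² + (+32.09500)² + (+574.48500)² + (+852.43500)² = 3191429.81540
Variance = 3191429.81540 / 7 = 455918.54506
SE* = √455918.54506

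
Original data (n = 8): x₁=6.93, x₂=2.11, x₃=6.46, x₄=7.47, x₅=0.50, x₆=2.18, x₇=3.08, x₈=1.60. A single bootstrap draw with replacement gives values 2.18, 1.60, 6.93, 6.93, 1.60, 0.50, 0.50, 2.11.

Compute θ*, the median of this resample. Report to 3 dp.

θ* = 1.855

Sorted: 0.50, 0.50, 1.60, 1.60, 2.11, 2.18, 6.93, 6.93
Median = average of the two middle values = 1.855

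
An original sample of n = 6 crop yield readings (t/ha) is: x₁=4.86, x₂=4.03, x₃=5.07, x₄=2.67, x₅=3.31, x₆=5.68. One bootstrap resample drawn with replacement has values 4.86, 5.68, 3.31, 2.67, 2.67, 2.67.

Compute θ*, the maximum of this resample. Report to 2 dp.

θ* = 5.68

Maximum = 5.68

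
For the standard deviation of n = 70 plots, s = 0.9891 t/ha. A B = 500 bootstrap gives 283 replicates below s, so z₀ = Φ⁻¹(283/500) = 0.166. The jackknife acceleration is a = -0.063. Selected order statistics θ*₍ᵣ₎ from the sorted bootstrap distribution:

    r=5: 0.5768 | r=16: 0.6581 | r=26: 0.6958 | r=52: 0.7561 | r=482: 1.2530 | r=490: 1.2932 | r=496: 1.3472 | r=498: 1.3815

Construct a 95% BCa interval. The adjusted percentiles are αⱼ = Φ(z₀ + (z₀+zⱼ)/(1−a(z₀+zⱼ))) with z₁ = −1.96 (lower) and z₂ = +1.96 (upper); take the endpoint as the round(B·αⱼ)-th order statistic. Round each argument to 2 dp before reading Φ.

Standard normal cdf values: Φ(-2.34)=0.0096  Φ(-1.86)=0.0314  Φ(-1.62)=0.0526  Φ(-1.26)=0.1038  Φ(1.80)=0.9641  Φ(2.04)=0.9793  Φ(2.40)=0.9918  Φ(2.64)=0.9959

(0.6581, 1.2932)

Lower: z₀ + z₁ = 0.166 + (-1.960) = -1.794; 1 − a(z₀+z₁) = 1 − (-0.063)(-1.794) = 0.8870; argument = 0.166 + (-1.794)/0.8870 = -1.8566 → -1.86.
α₁ = Φ(-1.86) = 0.0314; rank = round(500 × 0.0314) = 16; θ*₍16₎ = 0.6581.
Upper: z₀ + z₂ = 2.126; 1 − a(z₀+z₂) = 1.1339; argument = 2.0409 → 2.04; α₂ = 0.9793; rank = 490; θ*₍490₎ = 1.2932.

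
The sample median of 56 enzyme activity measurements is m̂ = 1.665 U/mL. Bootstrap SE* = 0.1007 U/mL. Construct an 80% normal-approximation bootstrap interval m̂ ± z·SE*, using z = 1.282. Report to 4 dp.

Margin = 1.282 × 0.1007 = 0.12910
Interval: 1.665 ± 0.12910

(1.5359, 1.7941)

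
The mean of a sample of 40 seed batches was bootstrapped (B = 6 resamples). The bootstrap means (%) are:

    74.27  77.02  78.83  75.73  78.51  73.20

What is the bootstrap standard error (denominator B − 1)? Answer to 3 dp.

Bootstrap SE is the standard deviation of the 6 replicate means.
Mean of replicates: (74.27 + 77.02 + 78.83 + 75.73 + 78.51 + 73.20) / 6 = 457.5600 / 6 = 76.2600
Sum of squared deviations: (−1.9900)² + (+0.7600)² + (+2.5700)² + (−0.5300)² + (+2.2500)² + (−3.0600)² = 25.8496
Variance = 25.8496 / 5 = 5.1699
SE* = √5.1699

SE* = 2.274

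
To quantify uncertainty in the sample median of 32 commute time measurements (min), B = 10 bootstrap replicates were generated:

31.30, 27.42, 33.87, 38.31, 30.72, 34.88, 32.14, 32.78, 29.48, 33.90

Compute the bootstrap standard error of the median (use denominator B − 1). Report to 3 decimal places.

Bootstrap SE is the standard deviation of the 10 replicate medians.
Mean of replicates: (31.30 + 27.42 + 33.87 + 38.31 + 30.72 + 34.88 + 32.14 + 32.78 + 29.48 + 33.90) / 10 = 324.8000 / 10 = 32.4800
Sum of squared deviations: (−1.1800)² + (−5.0600)² + (+1.3900)² + (+5.8300)² + (−1.7600)² + (+2.4000)² + (−0.3400)² + (+0.3000)² + (−3.0000)² + (+1.4200)² = 82.9966
Variance = 82.9966 / 9 = 9.2218
SE* = √9.2218

SE* = 3.037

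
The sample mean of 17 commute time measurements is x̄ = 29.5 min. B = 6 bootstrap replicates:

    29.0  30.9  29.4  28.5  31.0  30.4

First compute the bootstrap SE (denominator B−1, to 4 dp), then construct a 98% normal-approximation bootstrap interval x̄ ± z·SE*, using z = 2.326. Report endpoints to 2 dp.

Mean of replicates = 29.8667; sum of squared deviations = 5.4733; SE* = √(5.4733/5) = 1.0463
Margin = 2.326 × 1.0463 = 2.434
Interval: 29.5 ± 2.434

(27.07, 31.93)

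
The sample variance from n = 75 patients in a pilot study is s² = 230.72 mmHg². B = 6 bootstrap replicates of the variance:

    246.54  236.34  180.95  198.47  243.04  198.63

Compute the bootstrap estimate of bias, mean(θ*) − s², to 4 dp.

mean(θ*) = (246.54 + 236.34 + 180.95 + 198.47 + 243.04 + 198.63) / 6 = 217.32833
bias = 217.32833 − 230.72

bias = −13.3917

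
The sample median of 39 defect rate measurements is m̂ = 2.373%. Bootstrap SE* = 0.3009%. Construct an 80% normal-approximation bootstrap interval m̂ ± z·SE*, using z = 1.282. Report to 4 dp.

(1.9872, 2.7588)

Margin = 1.282 × 0.3009 = 0.38575
Interval: 2.373 ± 0.38575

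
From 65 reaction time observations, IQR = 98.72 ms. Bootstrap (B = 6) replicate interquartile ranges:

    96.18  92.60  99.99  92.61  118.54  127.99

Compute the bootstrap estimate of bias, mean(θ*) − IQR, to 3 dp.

mean(θ*) = (96.18 + 92.60 + 99.99 + 92.61 + 118.54 + 127.99) / 6 = 104.6517
bias = 104.6517 − 98.72

bias = +5.932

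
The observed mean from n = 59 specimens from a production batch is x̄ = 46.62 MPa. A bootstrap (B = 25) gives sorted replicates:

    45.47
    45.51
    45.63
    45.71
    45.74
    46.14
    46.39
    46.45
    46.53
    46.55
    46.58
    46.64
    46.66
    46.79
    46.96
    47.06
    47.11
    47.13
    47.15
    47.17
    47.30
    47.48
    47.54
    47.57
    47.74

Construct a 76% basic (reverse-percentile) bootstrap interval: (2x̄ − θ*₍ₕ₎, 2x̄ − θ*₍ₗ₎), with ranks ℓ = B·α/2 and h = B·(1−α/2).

Percentile endpoints at ranks 3 and 22: θ*₍3₎ = 45.63, θ*₍22₎ = 47.48.
Basic interval reflects these around x̄:
  lower = 2 × 46.62 − 47.48 = 45.76
  upper = 2 × 46.62 − 45.63 = 47.61

(45.76, 47.61)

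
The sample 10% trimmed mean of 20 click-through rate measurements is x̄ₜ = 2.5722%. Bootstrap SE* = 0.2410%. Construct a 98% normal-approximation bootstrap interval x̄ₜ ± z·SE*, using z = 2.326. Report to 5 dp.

Margin = 2.326 × 0.2410 = 0.560566
Interval: 2.5722 ± 0.560566

(2.01163, 3.13277)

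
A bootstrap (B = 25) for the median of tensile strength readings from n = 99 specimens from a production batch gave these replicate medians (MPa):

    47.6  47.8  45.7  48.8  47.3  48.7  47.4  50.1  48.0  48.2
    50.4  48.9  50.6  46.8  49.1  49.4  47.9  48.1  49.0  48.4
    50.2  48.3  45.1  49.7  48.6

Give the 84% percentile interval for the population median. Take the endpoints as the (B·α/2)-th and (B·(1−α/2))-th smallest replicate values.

Sorted replicates: 45.1, 45.7, 46.8, 47.3, 47.4, 47.6, 47.8, 47.9, 48.0, 48.1, 48.2, 48.3, 48.4, 48.6, 48.7, 48.8, 48.9, 49.0, 49.1, 49.4, 49.7, 50.1, 50.2, 50.4, 50.6
α = 0.16; lower rank = 25 × 0.080 = 2; upper rank = 25 × 0.920 = 23.
The 2nd smallest replicate is 45.7; the 23rd is 50.2.

(45.7, 50.2)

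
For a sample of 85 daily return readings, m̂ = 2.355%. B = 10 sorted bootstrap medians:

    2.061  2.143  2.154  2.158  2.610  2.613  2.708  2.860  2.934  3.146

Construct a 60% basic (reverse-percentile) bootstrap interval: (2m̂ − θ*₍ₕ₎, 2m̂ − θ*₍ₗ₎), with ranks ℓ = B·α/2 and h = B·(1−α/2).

Percentile endpoints at ranks 2 and 8: θ*₍2₎ = 2.143, θ*₍8₎ = 2.860.
Basic interval reflects these around m̂:
  lower = 2 × 2.355 − 2.860 = 1.850
  upper = 2 × 2.355 − 2.143 = 2.567

(1.850, 2.567)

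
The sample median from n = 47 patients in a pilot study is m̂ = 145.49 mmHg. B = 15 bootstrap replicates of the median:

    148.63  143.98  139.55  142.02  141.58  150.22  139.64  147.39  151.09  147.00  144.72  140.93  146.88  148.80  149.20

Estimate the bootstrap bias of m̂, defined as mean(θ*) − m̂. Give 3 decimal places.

bias = −0.048

mean(θ*) = (148.63 + 143.98 + 139.55 + 142.02 + 141.58 + 150.22 + 139.64 + 147.39 + 151.09 + 147.00 + 144.72 + 140.93 + 146.88 + 148.80 + 149.20) / 15 = 145.4420
bias = 145.4420 − 145.49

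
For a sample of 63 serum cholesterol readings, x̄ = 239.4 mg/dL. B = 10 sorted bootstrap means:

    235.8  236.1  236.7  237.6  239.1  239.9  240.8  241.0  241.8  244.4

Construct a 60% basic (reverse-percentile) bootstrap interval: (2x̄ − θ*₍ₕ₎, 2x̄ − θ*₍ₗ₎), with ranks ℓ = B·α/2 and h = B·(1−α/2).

Percentile endpoints at ranks 2 and 8: θ*₍2₎ = 236.1, θ*₍8₎ = 241.0.
Basic interval reflects these around x̄:
  lower = 2 × 239.4 − 241.0 = 237.8
  upper = 2 × 239.4 − 236.1 = 242.7

(237.8, 242.7)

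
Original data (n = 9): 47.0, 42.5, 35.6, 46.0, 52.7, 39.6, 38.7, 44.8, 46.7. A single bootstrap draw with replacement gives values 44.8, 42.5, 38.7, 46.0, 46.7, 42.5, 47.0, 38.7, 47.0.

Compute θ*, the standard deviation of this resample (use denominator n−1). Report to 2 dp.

θ* = 3.36

Mean = 43.7667; sum of squared deviations = 90.1200
s² = 90.1200 / 8 = 11.2650
s = √11.2650 = 3.36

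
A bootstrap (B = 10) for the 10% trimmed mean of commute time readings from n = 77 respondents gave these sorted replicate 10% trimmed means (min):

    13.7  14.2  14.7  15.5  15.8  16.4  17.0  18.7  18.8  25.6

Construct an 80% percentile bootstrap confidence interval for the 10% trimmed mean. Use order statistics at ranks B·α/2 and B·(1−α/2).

(13.7, 18.8)

α = 0.20; lower rank = 10 × 0.100 = 1; upper rank = 10 × 0.900 = 9.
The 1st smallest replicate is 13.7; the 9th is 18.8.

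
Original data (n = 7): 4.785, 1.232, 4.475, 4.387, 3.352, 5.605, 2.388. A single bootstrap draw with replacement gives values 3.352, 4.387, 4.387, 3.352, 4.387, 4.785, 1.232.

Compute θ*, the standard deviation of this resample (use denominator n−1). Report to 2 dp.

Mean = 3.6974; sum of squared deviations = 8.9263
s² = 8.9263 / 6 = 1.4877
s = √1.4877 = 1.22

θ* = 1.22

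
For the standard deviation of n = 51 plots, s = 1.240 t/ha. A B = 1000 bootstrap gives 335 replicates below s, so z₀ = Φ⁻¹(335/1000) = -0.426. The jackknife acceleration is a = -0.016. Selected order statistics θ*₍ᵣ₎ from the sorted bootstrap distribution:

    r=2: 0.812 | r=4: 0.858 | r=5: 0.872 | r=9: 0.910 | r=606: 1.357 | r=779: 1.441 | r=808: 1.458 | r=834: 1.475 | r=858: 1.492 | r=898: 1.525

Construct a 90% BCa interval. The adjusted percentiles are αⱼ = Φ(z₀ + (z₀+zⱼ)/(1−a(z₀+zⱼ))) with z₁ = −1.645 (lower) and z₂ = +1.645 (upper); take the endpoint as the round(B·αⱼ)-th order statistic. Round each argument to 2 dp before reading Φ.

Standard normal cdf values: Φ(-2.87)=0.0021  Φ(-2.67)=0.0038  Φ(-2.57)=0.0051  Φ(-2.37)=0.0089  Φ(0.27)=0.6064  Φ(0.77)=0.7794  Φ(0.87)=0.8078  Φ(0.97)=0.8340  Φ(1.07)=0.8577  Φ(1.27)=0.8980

Lower: z₀ + z₁ = -0.426 + (-1.645) = -2.071; 1 − a(z₀+z₁) = 1 − (-0.016)(-2.071) = 0.9669; argument = -0.426 + (-2.071)/0.9669 = -2.5680 → -2.57.
α₁ = Φ(-2.57) = 0.0051; rank = round(1000 × 0.0051) = 5; θ*₍5₎ = 0.872.
Upper: z₀ + z₂ = 1.219; 1 − a(z₀+z₂) = 1.0195; argument = 0.7697 → 0.77; α₂ = 0.7794; rank = 779; θ*₍779₎ = 1.441.

(0.872, 1.441)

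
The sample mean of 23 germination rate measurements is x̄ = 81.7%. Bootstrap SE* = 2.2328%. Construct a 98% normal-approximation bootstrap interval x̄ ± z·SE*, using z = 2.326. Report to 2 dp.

(76.51, 86.89)

Margin = 2.326 × 2.2328 = 5.193
Interval: 81.7 ± 5.193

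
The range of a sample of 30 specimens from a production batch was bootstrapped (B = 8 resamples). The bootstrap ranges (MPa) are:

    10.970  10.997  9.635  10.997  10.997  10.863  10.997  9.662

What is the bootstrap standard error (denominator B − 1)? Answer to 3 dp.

SE* = 0.614

Bootstrap SE is the standard deviation of the 8 replicate ranges.
Mean of replicates: (10.970 + 10.997 + 9.635 + 10.997 + 10.997 + 10.863 + 10.997 + 9.662) / 8 = 85.1180 / 8 = 10.6397
Sum of squared deviations: (+0.3303)² + (+0.3573)² + (−1.0047)² + (+0.3573)² + (+0.3573)² + (+0.2233)² + (+0.3573)² + (−0.9777)² = 2.6349
Variance = 2.6349 / 7 = 0.3764
SE* = √0.3764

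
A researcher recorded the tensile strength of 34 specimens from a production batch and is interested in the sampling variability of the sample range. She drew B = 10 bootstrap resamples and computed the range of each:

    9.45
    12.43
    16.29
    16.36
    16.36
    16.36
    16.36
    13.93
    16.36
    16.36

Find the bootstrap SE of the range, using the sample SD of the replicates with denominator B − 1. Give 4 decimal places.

Bootstrap SE is the standard deviation of the 10 replicate ranges.
Mean of replicates: (9.45 + 12.43 + 16.29 + 16.36 + 16.36 + 16.36 + 16.36 + 13.93 + 16.36 + 16.36) / 10 = 150.26000 / 10 = 15.02600
Sum of squared deviations: (−5.57600)² + (−2.59600)² + (+1.26400)² + (+1.33400)² + (+1.33400)² + (+1.33400)² + (+1.33400)² + (−1.09600)² + (+1.33400)² + (+1.33400)² = 51.30724
Variance = 51.30724 / 9 = 5.70080
SE* = √5.70080

SE* = 2.3876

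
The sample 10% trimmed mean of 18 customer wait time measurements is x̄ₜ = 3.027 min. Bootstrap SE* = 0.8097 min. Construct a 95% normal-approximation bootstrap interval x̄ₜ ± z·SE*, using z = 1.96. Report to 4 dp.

Margin = 1.96 × 0.8097 = 1.58701
Interval: 3.027 ± 1.58701

(1.4400, 4.6140)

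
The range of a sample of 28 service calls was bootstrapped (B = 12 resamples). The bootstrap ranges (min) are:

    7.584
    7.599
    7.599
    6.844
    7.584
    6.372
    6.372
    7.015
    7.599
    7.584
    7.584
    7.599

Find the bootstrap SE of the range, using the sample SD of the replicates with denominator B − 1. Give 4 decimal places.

SE* = 0.4941

Bootstrap SE is the standard deviation of the 12 replicate ranges.
Mean of replicates: (7.584 + 7.599 + 7.599 + 6.844 + 7.584 + 6.372 + 6.372 + 7.015 + 7.599 + 7.584 + 7.584 + 7.599) / 12 = 87.33500 / 12 = 7.27792
Sum of squared deviations: (+0.30608)² + (+0.32108)² + (+0.32108)² + (−0.43392)² + (+0.30608)² + (−0.90592)² + (−0.90592)² + (−0.26292)² + (+0.32108)² + (+0.30608)² + (+0.30608)² + (+0.32108)² = 2.68590
Variance = 2.68590 / 11 = 0.24417
SE* = √0.24417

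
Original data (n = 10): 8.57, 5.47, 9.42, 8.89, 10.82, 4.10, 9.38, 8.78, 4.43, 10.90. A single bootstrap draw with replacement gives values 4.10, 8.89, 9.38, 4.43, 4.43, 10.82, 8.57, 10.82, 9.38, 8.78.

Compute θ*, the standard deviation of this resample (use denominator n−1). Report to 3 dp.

Mean = 7.9600; sum of squared deviations = 62.1228
s² = 62.1228 / 9 = 6.9025
s = √6.9025 = 2.627

θ* = 2.627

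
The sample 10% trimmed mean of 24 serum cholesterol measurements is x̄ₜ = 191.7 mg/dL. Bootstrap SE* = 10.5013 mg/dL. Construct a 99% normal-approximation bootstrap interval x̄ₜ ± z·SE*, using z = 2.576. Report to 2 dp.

Margin = 2.576 × 10.5013 = 27.051
Interval: 191.7 ± 27.051

(164.65, 218.75)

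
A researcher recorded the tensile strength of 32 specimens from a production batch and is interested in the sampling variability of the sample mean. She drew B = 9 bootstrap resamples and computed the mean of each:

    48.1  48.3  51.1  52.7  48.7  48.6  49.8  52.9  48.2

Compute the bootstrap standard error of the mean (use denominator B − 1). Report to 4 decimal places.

Bootstrap SE is the standard deviation of the 9 replicate means.
Mean of replicates: (48.1 + 48.3 + 51.1 + 52.7 + 48.7 + 48.6 + 49.8 + 52.9 + 48.2) / 9 = 448.40000 / 9 = 49.82222
Sum of squared deviations: (−1.72222)² + (−1.52222)² + (+1.27778)² + (+2.87778)² + (−1.12222)² + (−1.22222)² + (−0.02222)² + (+3.07778)² + (−1.62222)² = 30.05556
Variance = 30.05556 / 8 = 3.75694
SE* = √3.75694

SE* = 1.9383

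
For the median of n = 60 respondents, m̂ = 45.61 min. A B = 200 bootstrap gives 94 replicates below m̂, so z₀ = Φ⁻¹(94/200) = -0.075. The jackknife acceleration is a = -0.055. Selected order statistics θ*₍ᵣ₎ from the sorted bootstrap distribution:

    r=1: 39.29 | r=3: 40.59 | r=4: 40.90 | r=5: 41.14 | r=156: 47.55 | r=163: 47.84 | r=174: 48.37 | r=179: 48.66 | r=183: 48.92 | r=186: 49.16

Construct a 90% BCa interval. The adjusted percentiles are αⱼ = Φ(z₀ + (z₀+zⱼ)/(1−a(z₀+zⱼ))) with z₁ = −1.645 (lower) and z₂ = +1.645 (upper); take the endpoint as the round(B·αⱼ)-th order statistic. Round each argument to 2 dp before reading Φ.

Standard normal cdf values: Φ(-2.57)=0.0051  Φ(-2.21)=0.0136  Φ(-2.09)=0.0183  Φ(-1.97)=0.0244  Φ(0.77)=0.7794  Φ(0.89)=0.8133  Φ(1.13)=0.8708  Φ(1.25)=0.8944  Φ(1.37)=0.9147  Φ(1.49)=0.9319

(41.14, 48.92)

Lower: z₀ + z₁ = -0.075 + (-1.645) = -1.720; 1 − a(z₀+z₁) = 1 − (-0.055)(-1.720) = 0.9054; argument = -0.075 + (-1.720)/0.9054 = -1.9747 → -1.97.
α₁ = Φ(-1.97) = 0.0244; rank = round(200 × 0.0244) = 5; θ*₍5₎ = 41.14.
Upper: z₀ + z₂ = 1.570; 1 − a(z₀+z₂) = 1.0863; argument = 1.3702 → 1.37; α₂ = 0.9147; rank = 183; θ*₍183₎ = 48.92.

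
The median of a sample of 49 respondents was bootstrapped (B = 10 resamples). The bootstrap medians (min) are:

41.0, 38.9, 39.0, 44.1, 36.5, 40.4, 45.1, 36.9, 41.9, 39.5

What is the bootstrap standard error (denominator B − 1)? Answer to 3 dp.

Bootstrap SE is the standard deviation of the 10 replicate medians.
Mean of replicates: (41.0 + 38.9 + 39.0 + 44.1 + 36.5 + 40.4 + 45.1 + 36.9 + 41.9 + 39.5) / 10 = 403.3000 / 10 = 40.3300
Sum of squared deviations: (+0.6700)² + (−1.4300)² + (−1.3300)² + (+3.7700)² + (−3.8300)² + (+0.0700)² + (+4.7700)² + (−3.4300)² + (+1.5700)² + (−0.8300)² = 70.8210
Variance = 70.8210 / 9 = 7.8690
SE* = √7.8690

SE* = 2.805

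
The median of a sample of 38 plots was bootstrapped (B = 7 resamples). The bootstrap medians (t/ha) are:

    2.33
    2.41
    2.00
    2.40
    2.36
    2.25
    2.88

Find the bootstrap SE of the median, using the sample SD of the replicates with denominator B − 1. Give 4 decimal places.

SE* = 0.2631

Bootstrap SE is the standard deviation of the 7 replicate medians.
Mean of replicates: (2.33 + 2.41 + 2.00 + 2.40 + 2.36 + 2.25 + 2.88) / 7 = 16.63000 / 7 = 2.37571
Sum of squared deviations: (−0.04571)² + (+0.03429)² + (−0.37571)² + (+0.02429)² + (−0.01571)² + (−0.12571)² + (+0.50429)² = 0.41537
Variance = 0.41537 / 6 = 0.06923
SE* = √0.06923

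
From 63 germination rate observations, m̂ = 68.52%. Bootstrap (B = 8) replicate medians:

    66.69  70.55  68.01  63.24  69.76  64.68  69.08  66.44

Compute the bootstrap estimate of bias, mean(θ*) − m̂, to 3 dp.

bias = −1.214

mean(θ*) = (66.69 + 70.55 + 68.01 + 63.24 + 69.76 + 64.68 + 69.08 + 66.44) / 8 = 67.3063
bias = 67.3063 − 68.52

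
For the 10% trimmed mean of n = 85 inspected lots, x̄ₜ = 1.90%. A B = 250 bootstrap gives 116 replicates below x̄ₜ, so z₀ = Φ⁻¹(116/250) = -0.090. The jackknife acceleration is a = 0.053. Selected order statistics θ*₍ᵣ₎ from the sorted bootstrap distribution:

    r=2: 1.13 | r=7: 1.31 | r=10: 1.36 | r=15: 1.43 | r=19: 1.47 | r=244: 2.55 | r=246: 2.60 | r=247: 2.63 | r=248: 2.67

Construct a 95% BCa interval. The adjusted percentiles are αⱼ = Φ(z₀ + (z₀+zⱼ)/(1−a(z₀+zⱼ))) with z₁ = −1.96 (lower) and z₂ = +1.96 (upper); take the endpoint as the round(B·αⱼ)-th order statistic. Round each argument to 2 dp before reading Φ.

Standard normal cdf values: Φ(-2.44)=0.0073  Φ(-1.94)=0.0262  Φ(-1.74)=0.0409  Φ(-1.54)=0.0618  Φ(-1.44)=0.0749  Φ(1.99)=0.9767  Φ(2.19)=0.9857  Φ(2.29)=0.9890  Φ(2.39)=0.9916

Lower: z₀ + z₁ = -0.090 + (-1.960) = -2.050; 1 − a(z₀+z₁) = 1 − (0.053)(-2.050) = 1.1086; argument = -0.090 + (-2.050)/1.1086 = -1.9391 → -1.94.
α₁ = Φ(-1.94) = 0.0262; rank = round(250 × 0.0262) = 7; θ*₍7₎ = 1.31.
Upper: z₀ + z₂ = 1.870; 1 − a(z₀+z₂) = 0.9009; argument = 1.9857 → 1.99; α₂ = 0.9767; rank = 244; θ*₍244₎ = 2.55.

(1.31, 2.55)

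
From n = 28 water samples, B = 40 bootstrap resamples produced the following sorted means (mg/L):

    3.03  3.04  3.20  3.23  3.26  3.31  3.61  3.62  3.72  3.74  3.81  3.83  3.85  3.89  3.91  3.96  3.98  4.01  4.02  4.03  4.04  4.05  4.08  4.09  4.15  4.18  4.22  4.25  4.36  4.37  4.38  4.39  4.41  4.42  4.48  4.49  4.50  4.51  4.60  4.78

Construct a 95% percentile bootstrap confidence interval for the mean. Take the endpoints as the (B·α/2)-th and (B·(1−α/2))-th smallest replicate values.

(3.03, 4.60)

α = 0.05; lower rank = 40 × 0.025 = 1; upper rank = 40 × 0.975 = 39.
The 1st smallest replicate is 3.03; the 39th is 4.60.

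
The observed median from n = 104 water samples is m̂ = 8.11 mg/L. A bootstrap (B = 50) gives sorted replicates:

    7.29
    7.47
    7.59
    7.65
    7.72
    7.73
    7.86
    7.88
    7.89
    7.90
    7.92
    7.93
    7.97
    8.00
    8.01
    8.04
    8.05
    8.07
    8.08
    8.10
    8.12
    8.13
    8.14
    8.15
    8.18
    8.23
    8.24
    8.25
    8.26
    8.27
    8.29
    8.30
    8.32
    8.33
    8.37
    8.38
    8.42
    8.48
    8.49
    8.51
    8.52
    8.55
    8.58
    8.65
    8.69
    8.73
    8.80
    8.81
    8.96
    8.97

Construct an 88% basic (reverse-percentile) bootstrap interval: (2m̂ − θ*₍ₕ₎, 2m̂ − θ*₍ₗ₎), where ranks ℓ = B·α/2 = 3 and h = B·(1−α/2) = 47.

Percentile endpoints at ranks 3 and 47: θ*₍3₎ = 7.59, θ*₍47₎ = 8.80.
Basic interval reflects these around m̂:
  lower = 2 × 8.11 − 8.80 = 7.42
  upper = 2 × 8.11 − 7.59 = 8.63

(7.42, 8.63)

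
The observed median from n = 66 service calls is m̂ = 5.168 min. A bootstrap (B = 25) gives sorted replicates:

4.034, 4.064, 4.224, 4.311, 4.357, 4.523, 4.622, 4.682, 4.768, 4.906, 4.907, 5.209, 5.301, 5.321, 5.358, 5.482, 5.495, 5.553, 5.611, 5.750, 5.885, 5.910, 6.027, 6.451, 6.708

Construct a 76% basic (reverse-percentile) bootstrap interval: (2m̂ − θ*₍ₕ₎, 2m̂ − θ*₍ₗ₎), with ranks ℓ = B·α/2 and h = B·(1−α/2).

(4.426, 6.112)

Percentile endpoints at ranks 3 and 22: θ*₍3₎ = 4.224, θ*₍22₎ = 5.910.
Basic interval reflects these around m̂:
  lower = 2 × 5.168 − 5.910 = 4.426
  upper = 2 × 5.168 − 4.224 = 6.112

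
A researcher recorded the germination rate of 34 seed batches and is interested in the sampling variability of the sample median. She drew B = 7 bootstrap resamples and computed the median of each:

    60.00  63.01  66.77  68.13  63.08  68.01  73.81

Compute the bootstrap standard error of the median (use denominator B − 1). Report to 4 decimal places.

SE* = 4.5376

Bootstrap SE is the standard deviation of the 7 replicate medians.
Mean of replicates: (60.00 + 63.01 + 66.77 + 68.13 + 63.08 + 68.01 + 73.81) / 7 = 462.81000 / 7 = 66.11571
Sum of squared deviations: (−6.11571)² + (−3.10571)² + (+0.65429)² + (+2.01429)² + (−3.03571)² + (+1.89429)² + (+7.69429)² = 123.53877
Variance = 123.53877 / 6 = 20.58980
SE* = √20.58980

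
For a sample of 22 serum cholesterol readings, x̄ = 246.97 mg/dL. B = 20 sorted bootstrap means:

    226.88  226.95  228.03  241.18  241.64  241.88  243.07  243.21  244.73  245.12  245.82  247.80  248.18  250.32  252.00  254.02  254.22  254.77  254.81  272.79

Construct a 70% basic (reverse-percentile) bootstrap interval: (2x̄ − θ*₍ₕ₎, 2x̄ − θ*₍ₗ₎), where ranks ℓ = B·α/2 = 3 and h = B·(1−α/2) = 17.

(239.72, 265.91)

Percentile endpoints at ranks 3 and 17: θ*₍3₎ = 228.03, θ*₍17₎ = 254.22.
Basic interval reflects these around x̄:
  lower = 2 × 246.97 − 254.22 = 239.72
  upper = 2 × 246.97 − 228.03 = 265.91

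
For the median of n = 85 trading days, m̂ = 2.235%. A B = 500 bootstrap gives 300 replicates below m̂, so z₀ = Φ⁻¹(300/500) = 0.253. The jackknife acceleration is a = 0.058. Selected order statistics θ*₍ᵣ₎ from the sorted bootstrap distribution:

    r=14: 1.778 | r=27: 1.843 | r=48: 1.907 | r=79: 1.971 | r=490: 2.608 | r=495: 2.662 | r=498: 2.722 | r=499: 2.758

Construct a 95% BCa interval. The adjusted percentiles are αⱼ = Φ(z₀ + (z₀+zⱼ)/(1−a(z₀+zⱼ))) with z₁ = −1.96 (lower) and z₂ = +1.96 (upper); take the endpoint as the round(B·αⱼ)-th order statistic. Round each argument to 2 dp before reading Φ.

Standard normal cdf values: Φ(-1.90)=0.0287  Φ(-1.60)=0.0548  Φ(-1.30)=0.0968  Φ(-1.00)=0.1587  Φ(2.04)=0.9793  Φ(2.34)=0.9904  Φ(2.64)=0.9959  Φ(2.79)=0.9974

(1.907, 2.758)

Lower: z₀ + z₁ = 0.253 + (-1.960) = -1.707; 1 − a(z₀+z₁) = 1 − (0.058)(-1.707) = 1.0990; argument = 0.253 + (-1.707)/1.0990 = -1.3002 → -1.30.
α₁ = Φ(-1.30) = 0.0968; rank = round(500 × 0.0968) = 48; θ*₍48₎ = 1.907.
Upper: z₀ + z₂ = 2.213; 1 − a(z₀+z₂) = 0.8716; argument = 2.7919 → 2.79; α₂ = 0.9974; rank = 499; θ*₍499₎ = 2.758.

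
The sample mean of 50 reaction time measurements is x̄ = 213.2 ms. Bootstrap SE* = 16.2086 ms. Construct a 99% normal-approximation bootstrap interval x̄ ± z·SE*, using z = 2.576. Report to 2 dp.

Margin = 2.576 × 16.2086 = 41.753
Interval: 213.2 ± 41.753

(171.45, 254.95)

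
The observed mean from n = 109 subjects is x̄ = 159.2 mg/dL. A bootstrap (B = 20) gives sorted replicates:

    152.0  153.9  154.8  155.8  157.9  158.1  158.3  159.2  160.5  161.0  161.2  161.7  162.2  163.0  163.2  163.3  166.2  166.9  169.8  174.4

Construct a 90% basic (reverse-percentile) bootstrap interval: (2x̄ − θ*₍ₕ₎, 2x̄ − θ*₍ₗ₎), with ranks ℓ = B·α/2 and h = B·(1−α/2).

(148.6, 166.4)

Percentile endpoints at ranks 1 and 19: θ*₍1₎ = 152.0, θ*₍19₎ = 169.8.
Basic interval reflects these around x̄:
  lower = 2 × 159.2 − 169.8 = 148.6
  upper = 2 × 159.2 − 152.0 = 166.4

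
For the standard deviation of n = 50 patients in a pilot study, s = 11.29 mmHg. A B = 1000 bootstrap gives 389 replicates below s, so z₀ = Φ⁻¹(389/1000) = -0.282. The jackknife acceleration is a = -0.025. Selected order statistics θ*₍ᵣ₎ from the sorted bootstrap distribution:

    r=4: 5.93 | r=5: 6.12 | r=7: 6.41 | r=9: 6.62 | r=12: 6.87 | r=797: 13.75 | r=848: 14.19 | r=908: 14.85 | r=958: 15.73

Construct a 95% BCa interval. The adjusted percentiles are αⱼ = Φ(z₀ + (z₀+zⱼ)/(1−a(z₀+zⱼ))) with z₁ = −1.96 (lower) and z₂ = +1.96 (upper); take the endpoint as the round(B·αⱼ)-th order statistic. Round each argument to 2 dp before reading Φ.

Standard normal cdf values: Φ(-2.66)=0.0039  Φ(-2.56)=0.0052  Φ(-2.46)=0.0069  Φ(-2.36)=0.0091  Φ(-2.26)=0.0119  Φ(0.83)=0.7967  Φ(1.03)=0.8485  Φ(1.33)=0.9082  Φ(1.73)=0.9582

Lower: z₀ + z₁ = -0.282 + (-1.960) = -2.242; 1 − a(z₀+z₁) = 1 − (-0.025)(-2.242) = 0.9439; argument = -0.282 + (-2.242)/0.9439 = -2.6571 → -2.66.
α₁ = Φ(-2.66) = 0.0039; rank = round(1000 × 0.0039) = 4; θ*₍4₎ = 5.93.
Upper: z₀ + z₂ = 1.678; 1 − a(z₀+z₂) = 1.0419; argument = 1.3284 → 1.33; α₂ = 0.9082; rank = 908; θ*₍908₎ = 14.85.

(5.93, 14.85)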